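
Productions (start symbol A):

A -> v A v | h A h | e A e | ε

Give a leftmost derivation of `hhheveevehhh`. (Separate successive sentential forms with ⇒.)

A ⇒ hAh ⇒ hhAhh ⇒ hhhAhhh ⇒ hhheAehhh ⇒ hhhevAvehhh ⇒ hhheveAevehhh ⇒ hhheveevehhh

A ⇒ hAh   [A -> h A h]
hAh ⇒ hhAhh   [A -> h A h]
hhAhh ⇒ hhhAhhh   [A -> h A h]
hhhAhhh ⇒ hhheAehhh   [A -> e A e]
hhheAehhh ⇒ hhhevAvehhh   [A -> v A v]
hhhevAvehhh ⇒ hhheveAevehhh   [A -> e A e]
hhheveAevehhh ⇒ hhheveevehhh   [A -> ε]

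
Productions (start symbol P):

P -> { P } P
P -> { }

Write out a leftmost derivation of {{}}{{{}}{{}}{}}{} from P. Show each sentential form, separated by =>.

P => {P}P => {{}}P => {{}}{P}P => {{}}{{P}P}P => {{}}{{{}}P}P => {{}}{{{}}{P}P}P => {{}}{{{}}{{}}P}P => {{}}{{{}}{{}}{}}P => {{}}{{{}}{{}}{}}{}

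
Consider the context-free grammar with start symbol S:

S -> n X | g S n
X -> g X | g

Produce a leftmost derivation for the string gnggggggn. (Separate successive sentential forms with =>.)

S => gSn => gnXn => gngXn => gnggXn => gngggXn => gnggggXn => gngggggXn => gnggggggn

S => gSn   [S -> g S n]
gSn => gnXn   [S -> n X]
gnXn => gngXn   [X -> g X]
gngXn => gnggXn   [X -> g X]
gnggXn => gngggXn   [X -> g X]
gngggXn => gnggggXn   [X -> g X]
gnggggXn => gngggggXn   [X -> g X]
gngggggXn => gnggggggn   [X -> g]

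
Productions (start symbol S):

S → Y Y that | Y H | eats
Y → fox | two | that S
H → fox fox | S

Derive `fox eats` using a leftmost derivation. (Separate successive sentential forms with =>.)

S => Y H => fox H => fox S => fox eats

S => Y H   [S → Y H]
Y H => fox H   [Y → fox]
fox H => fox S   [H → S]
fox S => fox eats   [S → eats]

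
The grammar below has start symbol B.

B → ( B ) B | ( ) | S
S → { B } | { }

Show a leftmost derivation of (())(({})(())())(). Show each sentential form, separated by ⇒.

B ⇒ (B)B ⇒ (())B ⇒ (())(B)B ⇒ (())((B)B)B ⇒ (())((S)B)B ⇒ (())(({})B)B ⇒ (())(({})(B)B)B ⇒ (())(({})(())B)B ⇒ (())(({})(())())B ⇒ (())(({})(())())()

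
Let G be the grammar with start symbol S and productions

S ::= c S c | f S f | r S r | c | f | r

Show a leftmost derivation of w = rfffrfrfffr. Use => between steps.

S => rSr => rfSfr => rffSffr => rfffSfffr => rfffrSrfffr => rfffrfrfffr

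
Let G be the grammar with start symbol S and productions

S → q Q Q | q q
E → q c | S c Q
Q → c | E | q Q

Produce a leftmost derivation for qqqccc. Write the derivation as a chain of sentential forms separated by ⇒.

S ⇒ qQQ   [S → q Q Q]
qQQ ⇒ qEQ   [Q → E]
qEQ ⇒ qScQQ   [E → S c Q]
qScQQ ⇒ qqqcQQ   [S → q q]
qqqcQQ ⇒ qqqccQ   [Q → c]
qqqccQ ⇒ qqqccc   [Q → c]

S ⇒ qQQ ⇒ qEQ ⇒ qScQQ ⇒ qqqcQQ ⇒ qqqccQ ⇒ qqqccc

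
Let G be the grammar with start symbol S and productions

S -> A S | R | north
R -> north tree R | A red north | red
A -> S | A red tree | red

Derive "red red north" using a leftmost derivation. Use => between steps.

S => R => A red north => S red north => R red north => red red north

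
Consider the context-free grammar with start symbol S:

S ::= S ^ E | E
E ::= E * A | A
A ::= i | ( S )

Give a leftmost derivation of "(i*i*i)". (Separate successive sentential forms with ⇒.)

S ⇒ E ⇒ A ⇒ (S) ⇒ (E) ⇒ (E*A) ⇒ (E*A*A) ⇒ (A*A*A) ⇒ (i*A*A) ⇒ (i*i*A) ⇒ (i*i*i)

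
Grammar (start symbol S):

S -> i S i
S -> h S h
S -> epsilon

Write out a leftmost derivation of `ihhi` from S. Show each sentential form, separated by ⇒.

S ⇒ iSi ⇒ ihShi ⇒ ihhi

S ⇒ iSi   [S -> i S i]
iSi ⇒ ihShi   [S -> h S h]
ihShi ⇒ ihhi   [S -> epsilon]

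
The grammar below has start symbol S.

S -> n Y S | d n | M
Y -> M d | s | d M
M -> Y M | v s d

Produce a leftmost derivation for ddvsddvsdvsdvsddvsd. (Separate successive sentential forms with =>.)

S => M   [S -> M]
M => YM   [M -> Y M]
YM => MdM   [Y -> M d]
MdM => YMdM   [M -> Y M]
YMdM => dMMdM   [Y -> d M]
dMMdM => dYMMdM   [M -> Y M]
dYMMdM => ddMMMdM   [Y -> d M]
ddMMMdM => ddYMMMdM   [M -> Y M]
ddYMMMdM => ddMdMMMdM   [Y -> M d]
ddMdMMMdM => ddvsddMMMdM   [M -> v s d]
ddvsddMMMdM => ddvsddvsdMMdM   [M -> v s d]
ddvsddvsdMMdM => ddvsddvsdvsdMdM   [M -> v s d]
ddvsddvsdvsdMdM => ddvsddvsdvsdvsddM   [M -> v s d]
ddvsddvsdvsdvsddM => ddvsddvsdvsdvsddvsd   [M -> v s d]

S => M => YM => MdM => YMdM => dMMdM => dYMMdM => ddMMMdM => ddYMMMdM => ddMdMMMdM => ddvsddMMMdM => ddvsddvsdMMdM => ddvsddvsdvsdMdM => ddvsddvsdvsdvsddM => ddvsddvsdvsdvsddvsd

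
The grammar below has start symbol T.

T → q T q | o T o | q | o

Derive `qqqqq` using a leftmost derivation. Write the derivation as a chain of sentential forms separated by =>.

T => qTq => qqTqq => qqqqq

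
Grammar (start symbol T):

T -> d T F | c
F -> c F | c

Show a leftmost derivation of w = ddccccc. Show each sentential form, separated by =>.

T => dTF => ddTFF => ddcFF => ddccFF => ddcccF => ddccccF => ddccccc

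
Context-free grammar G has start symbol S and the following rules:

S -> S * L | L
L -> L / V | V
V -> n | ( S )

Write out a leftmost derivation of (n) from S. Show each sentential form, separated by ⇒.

S ⇒ L ⇒ V ⇒ (S) ⇒ (L) ⇒ (V) ⇒ (n)

S ⇒ L   [S -> L]
L ⇒ V   [L -> V]
V ⇒ (S)   [V -> ( S )]
(S) ⇒ (L)   [S -> L]
(L) ⇒ (V)   [L -> V]
(V) ⇒ (n)   [V -> n]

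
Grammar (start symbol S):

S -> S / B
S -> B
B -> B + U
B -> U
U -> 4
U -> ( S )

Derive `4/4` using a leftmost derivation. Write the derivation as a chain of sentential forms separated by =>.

S => S/B   [S -> S / B]
S/B => B/B   [S -> B]
B/B => U/B   [B -> U]
U/B => 4/B   [U -> 4]
4/B => 4/U   [B -> U]
4/U => 4/4   [U -> 4]

S => S/B => B/B => U/B => 4/B => 4/U => 4/4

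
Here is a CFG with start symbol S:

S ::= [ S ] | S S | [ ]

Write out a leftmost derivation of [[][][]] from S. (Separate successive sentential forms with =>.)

S => [S]   [S ::= [ S ]]
[S] => [SS]   [S ::= S S]
[SS] => [[]S]   [S ::= [ ]]
[[]S] => [[]SS]   [S ::= S S]
[[]SS] => [[][]S]   [S ::= [ ]]
[[][]S] => [[][][]]   [S ::= [ ]]

S => [S] => [SS] => [[]S] => [[]SS] => [[][]S] => [[][][]]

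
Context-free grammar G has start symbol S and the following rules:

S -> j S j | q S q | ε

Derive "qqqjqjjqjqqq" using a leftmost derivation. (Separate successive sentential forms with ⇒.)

S ⇒ qSq ⇒ qqSqq ⇒ qqqSqqq ⇒ qqqjSjqqq ⇒ qqqjqSqjqqq ⇒ qqqjqjSjqjqqq ⇒ qqqjqjjqjqqq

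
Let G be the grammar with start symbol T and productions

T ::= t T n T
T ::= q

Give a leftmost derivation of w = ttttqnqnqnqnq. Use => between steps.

T=>tTnT=>ttTnTnT=>tttTnTnTnT=>ttttTnTnTnTnT=>ttttqnTnTnTnT=>ttttqnqnTnTnT=>ttttqnqnqnTnT=>ttttqnqnqnqnT=>ttttqnqnqnqnq

T => tTnT   [T ::= t T n T]
tTnT => ttTnTnT   [T ::= t T n T]
ttTnTnT => tttTnTnTnT   [T ::= t T n T]
tttTnTnTnT => ttttTnTnTnTnT   [T ::= t T n T]
ttttTnTnTnTnT => ttttqnTnTnTnT   [T ::= q]
ttttqnTnTnTnT => ttttqnqnTnTnT   [T ::= q]
ttttqnqnTnTnT => ttttqnqnqnTnT   [T ::= q]
ttttqnqnqnTnT => ttttqnqnqnqnT   [T ::= q]
ttttqnqnqnqnT => ttttqnqnqnqnq   [T ::= q]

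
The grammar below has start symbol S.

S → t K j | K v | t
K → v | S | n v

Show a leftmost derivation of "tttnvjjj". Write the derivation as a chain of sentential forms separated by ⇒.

S ⇒ tKj   [S → t K j]
tKj ⇒ tSj   [K → S]
tSj ⇒ ttKjj   [S → t K j]
ttKjj ⇒ ttSjj   [K → S]
ttSjj ⇒ tttKjjj   [S → t K j]
tttKjjj ⇒ tttnvjjj   [K → n v]

S ⇒ tKj ⇒ tSj ⇒ ttKjj ⇒ ttSjj ⇒ tttKjjj ⇒ tttnvjjj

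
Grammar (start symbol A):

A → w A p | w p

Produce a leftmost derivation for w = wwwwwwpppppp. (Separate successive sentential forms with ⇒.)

A ⇒ wAp ⇒ wwApp ⇒ wwwAppp ⇒ wwwwApppp ⇒ wwwwwAppppp ⇒ wwwwwwpppppp

A ⇒ wAp   [A → w A p]
wAp ⇒ wwApp   [A → w A p]
wwApp ⇒ wwwAppp   [A → w A p]
wwwAppp ⇒ wwwwApppp   [A → w A p]
wwwwApppp ⇒ wwwwwAppppp   [A → w A p]
wwwwwAppppp ⇒ wwwwwwpppppp   [A → w p]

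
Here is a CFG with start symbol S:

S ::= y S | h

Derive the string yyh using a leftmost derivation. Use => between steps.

S => yS   [S ::= y S]
yS => yyS   [S ::= y S]
yyS => yyh   [S ::= h]

S => yS => yyS => yyh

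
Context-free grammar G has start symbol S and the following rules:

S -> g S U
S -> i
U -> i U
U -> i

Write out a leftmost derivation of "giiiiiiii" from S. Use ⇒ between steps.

S ⇒ gSU ⇒ giU ⇒ giiU ⇒ giiiU ⇒ giiiiU ⇒ giiiiiU ⇒ giiiiiiU ⇒ giiiiiiiU ⇒ giiiiiiii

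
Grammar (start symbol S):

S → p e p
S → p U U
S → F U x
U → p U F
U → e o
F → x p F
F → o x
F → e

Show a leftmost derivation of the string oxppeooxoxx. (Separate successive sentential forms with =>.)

S=>FUx=>oxUx=>oxpUFx=>oxppUFFx=>oxppeoFFx=>oxppeooxFx=>oxppeooxoxx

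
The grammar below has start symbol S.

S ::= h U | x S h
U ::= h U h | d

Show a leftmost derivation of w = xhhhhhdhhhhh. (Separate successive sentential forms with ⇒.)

S⇒xSh⇒xhUh⇒xhhUhh⇒xhhhUhhh⇒xhhhhUhhhh⇒xhhhhhUhhhhh⇒xhhhhhdhhhhh

S ⇒ xSh   [S ::= x S h]
xSh ⇒ xhUh   [S ::= h U]
xhUh ⇒ xhhUhh   [U ::= h U h]
xhhUhh ⇒ xhhhUhhh   [U ::= h U h]
xhhhUhhh ⇒ xhhhhUhhhh   [U ::= h U h]
xhhhhUhhhh ⇒ xhhhhhUhhhhh   [U ::= h U h]
xhhhhhUhhhhh ⇒ xhhhhhdhhhhh   [U ::= d]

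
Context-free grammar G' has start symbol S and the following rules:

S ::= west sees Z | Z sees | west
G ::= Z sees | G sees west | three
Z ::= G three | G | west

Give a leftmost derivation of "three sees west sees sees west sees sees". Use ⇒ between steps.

S ⇒ Z sees   [S ::= Z sees]
Z sees ⇒ G sees   [Z ::= G]
G sees ⇒ Z sees sees   [G ::= Z sees]
Z sees sees ⇒ G sees sees   [Z ::= G]
G sees sees ⇒ G sees west sees sees   [G ::= G sees west]
G sees west sees sees ⇒ Z sees sees west sees sees   [G ::= Z sees]
Z sees sees west sees sees ⇒ G sees sees west sees sees   [Z ::= G]
G sees sees west sees sees ⇒ G sees west sees sees west sees sees   [G ::= G sees west]
G sees west sees sees west sees sees ⇒ three sees west sees sees west sees sees   [G ::= three]

S ⇒ Z sees ⇒ G sees ⇒ Z sees sees ⇒ G sees sees ⇒ G sees west sees sees ⇒ Z sees sees west sees sees ⇒ G sees sees west sees sees ⇒ G sees west sees sees west sees sees ⇒ three sees west sees sees west sees sees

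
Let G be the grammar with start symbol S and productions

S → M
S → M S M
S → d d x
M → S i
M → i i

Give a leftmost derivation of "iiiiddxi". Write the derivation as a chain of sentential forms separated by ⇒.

S ⇒ MSM ⇒ iiSM ⇒ iiMM ⇒ iiiiM ⇒ iiiiSi ⇒ iiiiddxi

S ⇒ MSM   [S → M S M]
MSM ⇒ iiSM   [M → i i]
iiSM ⇒ iiMM   [S → M]
iiMM ⇒ iiiiM   [M → i i]
iiiiM ⇒ iiiiSi   [M → S i]
iiiiSi ⇒ iiiiddxi   [S → d d x]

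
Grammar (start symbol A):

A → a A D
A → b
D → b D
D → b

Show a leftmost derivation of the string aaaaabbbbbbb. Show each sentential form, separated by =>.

A=>aAD=>aaADD=>aaaADDD=>aaaaADDDD=>aaaaaADDDDD=>aaaaabDDDDD=>aaaaabbDDDD=>aaaaabbbDDD=>aaaaabbbbDD=>aaaaabbbbbDD=>aaaaabbbbbbD=>aaaaabbbbbbb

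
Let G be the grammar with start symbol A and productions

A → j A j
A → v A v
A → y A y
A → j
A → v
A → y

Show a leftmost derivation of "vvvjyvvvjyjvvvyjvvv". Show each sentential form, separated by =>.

A => vAv   [A → v A v]
vAv => vvAvv   [A → v A v]
vvAvv => vvvAvvv   [A → v A v]
vvvAvvv => vvvjAjvvv   [A → j A j]
vvvjAjvvv => vvvjyAyjvvv   [A → y A y]
vvvjyAyjvvv => vvvjyvAvyjvvv   [A → v A v]
vvvjyvAvyjvvv => vvvjyvvAvvyjvvv   [A → v A v]
vvvjyvvAvvyjvvv => vvvjyvvvAvvvyjvvv   [A → v A v]
vvvjyvvvAvvvyjvvv => vvvjyvvvjAjvvvyjvvv   [A → j A j]
vvvjyvvvjAjvvvyjvvv => vvvjyvvvjyjvvvyjvvv   [A → y]

A => vAv => vvAvv => vvvAvvv => vvvjAjvvv => vvvjyAyjvvv => vvvjyvAvyjvvv => vvvjyvvAvvyjvvv => vvvjyvvvAvvvyjvvv => vvvjyvvvjAjvvvyjvvv => vvvjyvvvjyjvvvyjvvv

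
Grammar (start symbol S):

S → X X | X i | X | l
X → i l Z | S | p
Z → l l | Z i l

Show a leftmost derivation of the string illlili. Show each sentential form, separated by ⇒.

S ⇒ Xi ⇒ ilZi ⇒ ilZili ⇒ illlili

S ⇒ Xi   [S → X i]
Xi ⇒ ilZi   [X → i l Z]
ilZi ⇒ ilZili   [Z → Z i l]
ilZili ⇒ illlili   [Z → l l]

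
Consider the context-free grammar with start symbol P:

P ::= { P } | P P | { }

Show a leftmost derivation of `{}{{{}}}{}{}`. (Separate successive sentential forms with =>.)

P=>PP=>PPP=>{}PP=>{}{P}P=>{}{{P}}P=>{}{{{}}}P=>{}{{{}}}PP=>{}{{{}}}{}P=>{}{{{}}}{}{}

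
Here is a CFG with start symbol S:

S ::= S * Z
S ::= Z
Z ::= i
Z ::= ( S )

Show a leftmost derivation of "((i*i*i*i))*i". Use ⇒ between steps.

S ⇒ S*Z ⇒ Z*Z ⇒ (S)*Z ⇒ (Z)*Z ⇒ ((S))*Z ⇒ ((S*Z))*Z ⇒ ((S*Z*Z))*Z ⇒ ((S*Z*Z*Z))*Z ⇒ ((Z*Z*Z*Z))*Z ⇒ ((i*Z*Z*Z))*Z ⇒ ((i*i*Z*Z))*Z ⇒ ((i*i*i*Z))*Z ⇒ ((i*i*i*i))*Z ⇒ ((i*i*i*i))*i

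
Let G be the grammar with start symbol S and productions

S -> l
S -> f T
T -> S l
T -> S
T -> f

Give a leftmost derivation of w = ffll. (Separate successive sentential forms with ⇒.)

S⇒fT⇒fSl⇒ffTl⇒ffSl⇒ffll

S ⇒ fT   [S -> f T]
fT ⇒ fSl   [T -> S l]
fSl ⇒ ffTl   [S -> f T]
ffTl ⇒ ffSl   [T -> S]
ffSl ⇒ ffll   [S -> l]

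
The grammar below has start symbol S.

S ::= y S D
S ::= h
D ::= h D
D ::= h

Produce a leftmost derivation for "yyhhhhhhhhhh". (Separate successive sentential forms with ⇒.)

S⇒ySD⇒yySDD⇒yyhDD⇒yyhhDD⇒yyhhhDD⇒yyhhhhDD⇒yyhhhhhDD⇒yyhhhhhhDD⇒yyhhhhhhhDD⇒yyhhhhhhhhDD⇒yyhhhhhhhhhD⇒yyhhhhhhhhhh

S ⇒ ySD   [S ::= y S D]
ySD ⇒ yySDD   [S ::= y S D]
yySDD ⇒ yyhDD   [S ::= h]
yyhDD ⇒ yyhhDD   [D ::= h D]
yyhhDD ⇒ yyhhhDD   [D ::= h D]
yyhhhDD ⇒ yyhhhhDD   [D ::= h D]
yyhhhhDD ⇒ yyhhhhhDD   [D ::= h D]
yyhhhhhDD ⇒ yyhhhhhhDD   [D ::= h D]
yyhhhhhhDD ⇒ yyhhhhhhhDD   [D ::= h D]
yyhhhhhhhDD ⇒ yyhhhhhhhhDD   [D ::= h D]
yyhhhhhhhhDD ⇒ yyhhhhhhhhhD   [D ::= h]
yyhhhhhhhhhD ⇒ yyhhhhhhhhhh   [D ::= h]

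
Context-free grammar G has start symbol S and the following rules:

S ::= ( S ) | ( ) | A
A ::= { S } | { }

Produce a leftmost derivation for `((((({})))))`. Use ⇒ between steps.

S ⇒ (S) ⇒ ((S)) ⇒ (((S))) ⇒ ((((S)))) ⇒ (((((S))))) ⇒ (((((A))))) ⇒ ((((({})))))

S ⇒ (S)   [S ::= ( S )]
(S) ⇒ ((S))   [S ::= ( S )]
((S)) ⇒ (((S)))   [S ::= ( S )]
(((S))) ⇒ ((((S))))   [S ::= ( S )]
((((S)))) ⇒ (((((S)))))   [S ::= ( S )]
(((((S))))) ⇒ (((((A)))))   [S ::= A]
(((((A))))) ⇒ ((((({})))))   [A ::= { }]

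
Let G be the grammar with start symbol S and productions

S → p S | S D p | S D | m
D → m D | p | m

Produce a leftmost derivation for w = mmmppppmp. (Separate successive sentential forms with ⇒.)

S⇒SDp⇒SDpDp⇒SDpDpDp⇒SDDpDpDp⇒mDDpDpDp⇒mmDpDpDp⇒mmmDpDpDp⇒mmmppDpDp⇒mmmppppDp⇒mmmppppmp

S ⇒ SDp   [S → S D p]
SDp ⇒ SDpDp   [S → S D p]
SDpDp ⇒ SDpDpDp   [S → S D p]
SDpDpDp ⇒ SDDpDpDp   [S → S D]
SDDpDpDp ⇒ mDDpDpDp   [S → m]
mDDpDpDp ⇒ mmDpDpDp   [D → m]
mmDpDpDp ⇒ mmmDpDpDp   [D → m D]
mmmDpDpDp ⇒ mmmppDpDp   [D → p]
mmmppDpDp ⇒ mmmppppDp   [D → p]
mmmppppDp ⇒ mmmppppmp   [D → m]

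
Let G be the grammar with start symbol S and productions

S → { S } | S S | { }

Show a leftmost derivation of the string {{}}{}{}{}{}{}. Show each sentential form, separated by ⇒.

S ⇒ SS   [S → S S]
SS ⇒ {S}S   [S → { S }]
{S}S ⇒ {{}}S   [S → { }]
{{}}S ⇒ {{}}SS   [S → S S]
{{}}SS ⇒ {{}}{}S   [S → { }]
{{}}{}S ⇒ {{}}{}SS   [S → S S]
{{}}{}SS ⇒ {{}}{}SSS   [S → S S]
{{}}{}SSS ⇒ {{}}{}{}SS   [S → { }]
{{}}{}{}SS ⇒ {{}}{}{}SSS   [S → S S]
{{}}{}{}SSS ⇒ {{}}{}{}{}SS   [S → { }]
{{}}{}{}{}SS ⇒ {{}}{}{}{}{}S   [S → { }]
{{}}{}{}{}{}S ⇒ {{}}{}{}{}{}{}   [S → { }]

S ⇒ SS ⇒ {S}S ⇒ {{}}S ⇒ {{}}SS ⇒ {{}}{}S ⇒ {{}}{}SS ⇒ {{}}{}SSS ⇒ {{}}{}{}SS ⇒ {{}}{}{}SSS ⇒ {{}}{}{}{}SS ⇒ {{}}{}{}{}{}S ⇒ {{}}{}{}{}{}{}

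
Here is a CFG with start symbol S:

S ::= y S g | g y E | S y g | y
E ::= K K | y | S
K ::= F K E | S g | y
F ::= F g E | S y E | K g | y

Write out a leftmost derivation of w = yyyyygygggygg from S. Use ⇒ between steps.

S ⇒ ySg   [S ::= y S g]
ySg ⇒ ySygg   [S ::= S y g]
ySygg ⇒ yySgygg   [S ::= y S g]
yySgygg ⇒ yyySggygg   [S ::= y S g]
yyySggygg ⇒ yyySygggygg   [S ::= S y g]
yyySygggygg ⇒ yyySygygggygg   [S ::= S y g]
yyySygygggygg ⇒ yyyyygygggygg   [S ::= y]

S⇒ySg⇒ySygg⇒yySgygg⇒yyySggygg⇒yyySygggygg⇒yyySygygggygg⇒yyyyygygggygg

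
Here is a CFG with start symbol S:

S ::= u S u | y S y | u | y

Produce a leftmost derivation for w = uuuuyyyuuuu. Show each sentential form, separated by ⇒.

S ⇒ uSu ⇒ uuSuu ⇒ uuuSuuu ⇒ uuuuSuuuu ⇒ uuuuySyuuuu ⇒ uuuuyyyuuuu

S ⇒ uSu   [S ::= u S u]
uSu ⇒ uuSuu   [S ::= u S u]
uuSuu ⇒ uuuSuuu   [S ::= u S u]
uuuSuuu ⇒ uuuuSuuuu   [S ::= u S u]
uuuuSuuuu ⇒ uuuuySyuuuu   [S ::= y S y]
uuuuySyuuuu ⇒ uuuuyyyuuuu   [S ::= y]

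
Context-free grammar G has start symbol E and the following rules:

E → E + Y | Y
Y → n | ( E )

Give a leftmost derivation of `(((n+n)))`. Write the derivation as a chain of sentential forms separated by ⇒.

E ⇒ Y   [E → Y]
Y ⇒ (E)   [Y → ( E )]
(E) ⇒ (Y)   [E → Y]
(Y) ⇒ ((E))   [Y → ( E )]
((E)) ⇒ ((Y))   [E → Y]
((Y)) ⇒ (((E)))   [Y → ( E )]
(((E))) ⇒ (((E+Y)))   [E → E + Y]
(((E+Y))) ⇒ (((Y+Y)))   [E → Y]
(((Y+Y))) ⇒ (((n+Y)))   [Y → n]
(((n+Y))) ⇒ (((n+n)))   [Y → n]

E ⇒ Y ⇒ (E) ⇒ (Y) ⇒ ((E)) ⇒ ((Y)) ⇒ (((E))) ⇒ (((E+Y))) ⇒ (((Y+Y))) ⇒ (((n+Y))) ⇒ (((n+n)))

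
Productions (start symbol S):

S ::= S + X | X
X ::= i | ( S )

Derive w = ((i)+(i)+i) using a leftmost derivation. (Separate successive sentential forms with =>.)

S => X   [S ::= X]
X => (S)   [X ::= ( S )]
(S) => (S+X)   [S ::= S + X]
(S+X) => (S+X+X)   [S ::= S + X]
(S+X+X) => (X+X+X)   [S ::= X]
(X+X+X) => ((S)+X+X)   [X ::= ( S )]
((S)+X+X) => ((X)+X+X)   [S ::= X]
((X)+X+X) => ((i)+X+X)   [X ::= i]
((i)+X+X) => ((i)+(S)+X)   [X ::= ( S )]
((i)+(S)+X) => ((i)+(X)+X)   [S ::= X]
((i)+(X)+X) => ((i)+(i)+X)   [X ::= i]
((i)+(i)+X) => ((i)+(i)+i)   [X ::= i]

S=>X=>(S)=>(S+X)=>(S+X+X)=>(X+X+X)=>((S)+X+X)=>((X)+X+X)=>((i)+X+X)=>((i)+(S)+X)=>((i)+(X)+X)=>((i)+(i)+X)=>((i)+(i)+i)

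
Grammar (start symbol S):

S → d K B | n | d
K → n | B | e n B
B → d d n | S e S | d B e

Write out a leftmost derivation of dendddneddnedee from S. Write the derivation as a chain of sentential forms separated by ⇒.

S⇒dKB⇒denBB⇒dendBeB⇒dendddneB⇒dendddnedBe⇒dendddneddBee⇒dendddneddSeSee⇒dendddneddneSee⇒dendddneddnedee

S ⇒ dKB   [S → d K B]
dKB ⇒ denBB   [K → e n B]
denBB ⇒ dendBeB   [B → d B e]
dendBeB ⇒ dendddneB   [B → d d n]
dendddneB ⇒ dendddnedBe   [B → d B e]
dendddnedBe ⇒ dendddneddBee   [B → d B e]
dendddneddBee ⇒ dendddneddSeSee   [B → S e S]
dendddneddSeSee ⇒ dendddneddneSee   [S → n]
dendddneddneSee ⇒ dendddneddnedee   [S → d]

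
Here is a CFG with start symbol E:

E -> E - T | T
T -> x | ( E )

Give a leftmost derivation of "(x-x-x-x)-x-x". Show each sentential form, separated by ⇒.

E ⇒ E-T ⇒ E-T-T ⇒ T-T-T ⇒ (E)-T-T ⇒ (E-T)-T-T ⇒ (E-T-T)-T-T ⇒ (E-T-T-T)-T-T ⇒ (T-T-T-T)-T-T ⇒ (x-T-T-T)-T-T ⇒ (x-x-T-T)-T-T ⇒ (x-x-x-T)-T-T ⇒ (x-x-x-x)-T-T ⇒ (x-x-x-x)-x-T ⇒ (x-x-x-x)-x-x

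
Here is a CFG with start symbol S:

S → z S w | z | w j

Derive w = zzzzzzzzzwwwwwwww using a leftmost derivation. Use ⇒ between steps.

S ⇒ zSw ⇒ zzSww ⇒ zzzSwww ⇒ zzzzSwwww ⇒ zzzzzSwwwww ⇒ zzzzzzSwwwwww ⇒ zzzzzzzSwwwwwww ⇒ zzzzzzzzSwwwwwwww ⇒ zzzzzzzzzwwwwwwww

S ⇒ zSw   [S → z S w]
zSw ⇒ zzSww   [S → z S w]
zzSww ⇒ zzzSwww   [S → z S w]
zzzSwww ⇒ zzzzSwwww   [S → z S w]
zzzzSwwww ⇒ zzzzzSwwwww   [S → z S w]
zzzzzSwwwww ⇒ zzzzzzSwwwwww   [S → z S w]
zzzzzzSwwwwww ⇒ zzzzzzzSwwwwwww   [S → z S w]
zzzzzzzSwwwwwww ⇒ zzzzzzzzSwwwwwwww   [S → z S w]
zzzzzzzzSwwwwwwww ⇒ zzzzzzzzzwwwwwwww   [S → z]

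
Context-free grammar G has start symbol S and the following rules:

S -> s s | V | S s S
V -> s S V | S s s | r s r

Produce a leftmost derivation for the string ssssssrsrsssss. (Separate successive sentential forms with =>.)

S => SsS => VsS => SsssS => VsssS => sSVsssS => sSsSVsssS => ssssSVsssS => ssssssVsssS => ssssssrsrsssS => ssssssrsrsssss

S => SsS   [S -> S s S]
SsS => VsS   [S -> V]
VsS => SsssS   [V -> S s s]
SsssS => VsssS   [S -> V]
VsssS => sSVsssS   [V -> s S V]
sSVsssS => sSsSVsssS   [S -> S s S]
sSsSVsssS => ssssSVsssS   [S -> s s]
ssssSVsssS => ssssssVsssS   [S -> s s]
ssssssVsssS => ssssssrsrsssS   [V -> r s r]
ssssssrsrsssS => ssssssrsrsssss   [S -> s s]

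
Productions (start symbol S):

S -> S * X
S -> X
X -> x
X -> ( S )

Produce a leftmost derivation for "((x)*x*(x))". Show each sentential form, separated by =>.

S => X => (S) => (S*X) => (S*X*X) => (X*X*X) => ((S)*X*X) => ((X)*X*X) => ((x)*X*X) => ((x)*x*X) => ((x)*x*(S)) => ((x)*x*(X)) => ((x)*x*(x))

S => X   [S -> X]
X => (S)   [X -> ( S )]
(S) => (S*X)   [S -> S * X]
(S*X) => (S*X*X)   [S -> S * X]
(S*X*X) => (X*X*X)   [S -> X]
(X*X*X) => ((S)*X*X)   [X -> ( S )]
((S)*X*X) => ((X)*X*X)   [S -> X]
((X)*X*X) => ((x)*X*X)   [X -> x]
((x)*X*X) => ((x)*x*X)   [X -> x]
((x)*x*X) => ((x)*x*(S))   [X -> ( S )]
((x)*x*(S)) => ((x)*x*(X))   [S -> X]
((x)*x*(X)) => ((x)*x*(x))   [X -> x]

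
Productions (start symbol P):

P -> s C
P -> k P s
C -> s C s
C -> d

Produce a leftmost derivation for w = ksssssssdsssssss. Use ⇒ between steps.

P ⇒ kPs ⇒ ksCs ⇒ kssCss ⇒ ksssCsss ⇒ kssssCssss ⇒ ksssssCsssss ⇒ kssssssCssssss ⇒ ksssssssCsssssss ⇒ ksssssssdsssssss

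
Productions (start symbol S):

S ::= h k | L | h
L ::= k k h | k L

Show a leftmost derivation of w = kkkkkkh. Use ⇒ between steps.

S ⇒ L ⇒ kL ⇒ kkL ⇒ kkkL ⇒ kkkkL ⇒ kkkkkkh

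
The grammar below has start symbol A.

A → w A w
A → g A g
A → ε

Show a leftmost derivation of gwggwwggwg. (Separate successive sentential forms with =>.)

A => gAg => gwAwg => gwgAgwg => gwggAggwg => gwggwAwggwg => gwggwwggwg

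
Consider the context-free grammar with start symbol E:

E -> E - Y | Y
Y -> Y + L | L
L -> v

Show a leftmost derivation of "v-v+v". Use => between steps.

E => E-Y => Y-Y => L-Y => v-Y => v-Y+L => v-L+L => v-v+L => v-v+v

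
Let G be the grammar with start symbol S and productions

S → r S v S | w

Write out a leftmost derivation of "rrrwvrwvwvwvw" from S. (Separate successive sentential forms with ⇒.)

S ⇒ rSvS   [S → r S v S]
rSvS ⇒ rrSvSvS   [S → r S v S]
rrSvSvS ⇒ rrrSvSvSvS   [S → r S v S]
rrrSvSvSvS ⇒ rrrwvSvSvS   [S → w]
rrrwvSvSvS ⇒ rrrwvrSvSvSvS   [S → r S v S]
rrrwvrSvSvSvS ⇒ rrrwvrwvSvSvS   [S → w]
rrrwvrwvSvSvS ⇒ rrrwvrwvwvSvS   [S → w]
rrrwvrwvwvSvS ⇒ rrrwvrwvwvwvS   [S → w]
rrrwvrwvwvwvS ⇒ rrrwvrwvwvwvw   [S → w]

S⇒rSvS⇒rrSvSvS⇒rrrSvSvSvS⇒rrrwvSvSvS⇒rrrwvrSvSvSvS⇒rrrwvrwvSvSvS⇒rrrwvrwvwvSvS⇒rrrwvrwvwvwvS⇒rrrwvrwvwvwvw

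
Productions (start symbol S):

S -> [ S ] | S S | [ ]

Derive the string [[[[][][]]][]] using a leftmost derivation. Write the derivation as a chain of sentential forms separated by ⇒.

S ⇒ [S] ⇒ [SS] ⇒ [[S]S] ⇒ [[[S]]S] ⇒ [[[SS]]S] ⇒ [[[SSS]]S] ⇒ [[[[]SS]]S] ⇒ [[[[][]S]]S] ⇒ [[[[][][]]]S] ⇒ [[[[][][]]][]]

S ⇒ [S]   [S -> [ S ]]
[S] ⇒ [SS]   [S -> S S]
[SS] ⇒ [[S]S]   [S -> [ S ]]
[[S]S] ⇒ [[[S]]S]   [S -> [ S ]]
[[[S]]S] ⇒ [[[SS]]S]   [S -> S S]
[[[SS]]S] ⇒ [[[SSS]]S]   [S -> S S]
[[[SSS]]S] ⇒ [[[[]SS]]S]   [S -> [ ]]
[[[[]SS]]S] ⇒ [[[[][]S]]S]   [S -> [ ]]
[[[[][]S]]S] ⇒ [[[[][][]]]S]   [S -> [ ]]
[[[[][][]]]S] ⇒ [[[[][][]]][]]   [S -> [ ]]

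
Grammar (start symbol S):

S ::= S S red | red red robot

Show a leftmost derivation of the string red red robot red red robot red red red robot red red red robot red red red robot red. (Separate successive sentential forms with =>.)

S => S S red => S S red S red => S S red S red S red => S S red S red S red S red => red red robot S red S red S red S red => red red robot red red robot red S red S red S red => red red robot red red robot red red red robot red S red S red => red red robot red red robot red red red robot red red red robot red S red => red red robot red red robot red red red robot red red red robot red red red robot red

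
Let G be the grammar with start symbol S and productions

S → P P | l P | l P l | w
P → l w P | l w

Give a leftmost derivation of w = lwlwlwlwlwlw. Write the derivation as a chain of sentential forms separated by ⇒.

S ⇒ PP ⇒ lwPP ⇒ lwlwPP ⇒ lwlwlwPP ⇒ lwlwlwlwPP ⇒ lwlwlwlwlwP ⇒ lwlwlwlwlwlw

S ⇒ PP   [S → P P]
PP ⇒ lwPP   [P → l w P]
lwPP ⇒ lwlwPP   [P → l w P]
lwlwPP ⇒ lwlwlwPP   [P → l w P]
lwlwlwPP ⇒ lwlwlwlwPP   [P → l w P]
lwlwlwlwPP ⇒ lwlwlwlwlwP   [P → l w]
lwlwlwlwlwP ⇒ lwlwlwlwlwlw   [P → l w]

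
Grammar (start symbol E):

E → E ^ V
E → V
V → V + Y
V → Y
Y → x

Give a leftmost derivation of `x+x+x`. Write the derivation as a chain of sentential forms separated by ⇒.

E ⇒ V ⇒ V+Y ⇒ V+Y+Y ⇒ Y+Y+Y ⇒ x+Y+Y ⇒ x+x+Y ⇒ x+x+x

E ⇒ V   [E → V]
V ⇒ V+Y   [V → V + Y]
V+Y ⇒ V+Y+Y   [V → V + Y]
V+Y+Y ⇒ Y+Y+Y   [V → Y]
Y+Y+Y ⇒ x+Y+Y   [Y → x]
x+Y+Y ⇒ x+x+Y   [Y → x]
x+x+Y ⇒ x+x+x   [Y → x]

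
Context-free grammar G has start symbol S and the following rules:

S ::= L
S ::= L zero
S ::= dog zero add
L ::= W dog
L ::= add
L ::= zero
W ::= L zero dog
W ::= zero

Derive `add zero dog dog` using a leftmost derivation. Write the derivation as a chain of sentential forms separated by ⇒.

S ⇒ L ⇒ W dog ⇒ L zero dog dog ⇒ add zero dog dog

S ⇒ L   [S ::= L]
L ⇒ W dog   [L ::= W dog]
W dog ⇒ L zero dog dog   [W ::= L zero dog]
L zero dog dog ⇒ add zero dog dog   [L ::= add]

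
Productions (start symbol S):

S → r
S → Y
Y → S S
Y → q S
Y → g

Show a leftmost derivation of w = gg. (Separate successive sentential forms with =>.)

S => Y   [S → Y]
Y => SS   [Y → S S]
SS => YS   [S → Y]
YS => gS   [Y → g]
gS => gY   [S → Y]
gY => gg   [Y → g]

S=>Y=>SS=>YS=>gS=>gY=>gg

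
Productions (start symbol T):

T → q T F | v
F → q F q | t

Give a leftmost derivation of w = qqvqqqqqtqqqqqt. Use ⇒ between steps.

T ⇒ qTF ⇒ qqTFF ⇒ qqvFF ⇒ qqvqFqF ⇒ qqvqqFqqF ⇒ qqvqqqFqqqF ⇒ qqvqqqqFqqqqF ⇒ qqvqqqqqFqqqqqF ⇒ qqvqqqqqtqqqqqF ⇒ qqvqqqqqtqqqqqt

T ⇒ qTF   [T → q T F]
qTF ⇒ qqTFF   [T → q T F]
qqTFF ⇒ qqvFF   [T → v]
qqvFF ⇒ qqvqFqF   [F → q F q]
qqvqFqF ⇒ qqvqqFqqF   [F → q F q]
qqvqqFqqF ⇒ qqvqqqFqqqF   [F → q F q]
qqvqqqFqqqF ⇒ qqvqqqqFqqqqF   [F → q F q]
qqvqqqqFqqqqF ⇒ qqvqqqqqFqqqqqF   [F → q F q]
qqvqqqqqFqqqqqF ⇒ qqvqqqqqtqqqqqF   [F → t]
qqvqqqqqtqqqqqF ⇒ qqvqqqqqtqqqqqt   [F → t]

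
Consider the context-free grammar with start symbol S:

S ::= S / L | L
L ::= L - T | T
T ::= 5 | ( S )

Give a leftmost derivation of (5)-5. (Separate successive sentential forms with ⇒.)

S⇒L⇒L-T⇒T-T⇒(S)-T⇒(L)-T⇒(T)-T⇒(5)-T⇒(5)-5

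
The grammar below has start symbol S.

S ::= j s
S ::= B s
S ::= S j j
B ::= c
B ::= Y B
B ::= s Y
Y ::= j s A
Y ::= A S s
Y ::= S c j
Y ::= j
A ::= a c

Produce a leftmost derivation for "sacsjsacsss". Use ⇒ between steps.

S ⇒ Bs   [S ::= B s]
Bs ⇒ sYs   [B ::= s Y]
sYs ⇒ sASss   [Y ::= A S s]
sASss ⇒ sacSss   [A ::= a c]
sacSss ⇒ sacBsss   [S ::= B s]
sacBsss ⇒ sacsYsss   [B ::= s Y]
sacsYsss ⇒ sacsjsAsss   [Y ::= j s A]
sacsjsAsss ⇒ sacsjsacsss   [A ::= a c]

S ⇒ Bs ⇒ sYs ⇒ sASss ⇒ sacSss ⇒ sacBsss ⇒ sacsYsss ⇒ sacsjsAsss ⇒ sacsjsacsss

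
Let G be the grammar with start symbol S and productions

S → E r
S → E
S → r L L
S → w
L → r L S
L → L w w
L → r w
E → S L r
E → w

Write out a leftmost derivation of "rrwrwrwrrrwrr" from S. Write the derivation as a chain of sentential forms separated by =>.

S=>Er=>SLrr=>ErLrr=>SLrrLrr=>rLLLrrLrr=>rrwLLrrLrr=>rrwrwLrrLrr=>rrwrwrwrrLrr=>rrwrwrwrrrwrr

S => Er   [S → E r]
Er => SLrr   [E → S L r]
SLrr => ErLrr   [S → E r]
ErLrr => SLrrLrr   [E → S L r]
SLrrLrr => rLLLrrLrr   [S → r L L]
rLLLrrLrr => rrwLLrrLrr   [L → r w]
rrwLLrrLrr => rrwrwLrrLrr   [L → r w]
rrwrwLrrLrr => rrwrwrwrrLrr   [L → r w]
rrwrwrwrrLrr => rrwrwrwrrrwrr   [L → r w]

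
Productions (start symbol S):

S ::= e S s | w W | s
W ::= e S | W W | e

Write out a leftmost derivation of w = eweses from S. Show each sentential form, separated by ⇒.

S ⇒ eSs   [S ::= e S s]
eSs ⇒ ewWs   [S ::= w W]
ewWs ⇒ ewWWs   [W ::= W W]
ewWWs ⇒ eweSWs   [W ::= e S]
eweSWs ⇒ ewesWs   [S ::= s]
ewesWs ⇒ eweses   [W ::= e]

S ⇒ eSs ⇒ ewWs ⇒ ewWWs ⇒ eweSWs ⇒ ewesWs ⇒ eweses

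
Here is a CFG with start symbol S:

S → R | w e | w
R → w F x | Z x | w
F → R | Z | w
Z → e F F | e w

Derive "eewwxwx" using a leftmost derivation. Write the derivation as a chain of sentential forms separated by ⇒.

S ⇒ R ⇒ Zx ⇒ eFFx ⇒ eRFx ⇒ eZxFx ⇒ eeFFxFx ⇒ eewFxFx ⇒ eewRxFx ⇒ eewwxFx ⇒ eewwxwx

S ⇒ R   [S → R]
R ⇒ Zx   [R → Z x]
Zx ⇒ eFFx   [Z → e F F]
eFFx ⇒ eRFx   [F → R]
eRFx ⇒ eZxFx   [R → Z x]
eZxFx ⇒ eeFFxFx   [Z → e F F]
eeFFxFx ⇒ eewFxFx   [F → w]
eewFxFx ⇒ eewRxFx   [F → R]
eewRxFx ⇒ eewwxFx   [R → w]
eewwxFx ⇒ eewwxwx   [F → w]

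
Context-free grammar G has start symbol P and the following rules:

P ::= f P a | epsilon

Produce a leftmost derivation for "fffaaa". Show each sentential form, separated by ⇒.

P⇒fPa⇒ffPaa⇒fffPaaa⇒fffaaa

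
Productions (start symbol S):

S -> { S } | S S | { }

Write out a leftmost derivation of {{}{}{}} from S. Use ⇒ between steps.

S ⇒ {S}   [S -> { S }]
{S} ⇒ {SS}   [S -> S S]
{SS} ⇒ {SSS}   [S -> S S]
{SSS} ⇒ {{}SS}   [S -> { }]
{{}SS} ⇒ {{}{}S}   [S -> { }]
{{}{}S} ⇒ {{}{}{}}   [S -> { }]

S ⇒ {S} ⇒ {SS} ⇒ {SSS} ⇒ {{}SS} ⇒ {{}{}S} ⇒ {{}{}{}}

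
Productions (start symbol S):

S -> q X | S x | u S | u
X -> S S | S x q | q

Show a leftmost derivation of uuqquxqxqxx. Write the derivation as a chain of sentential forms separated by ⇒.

S ⇒ Sx   [S -> S x]
Sx ⇒ uSx   [S -> u S]
uSx ⇒ uuSx   [S -> u S]
uuSx ⇒ uuSxx   [S -> S x]
uuSxx ⇒ uuqXxx   [S -> q X]
uuqXxx ⇒ uuqSxqxx   [X -> S x q]
uuqSxqxx ⇒ uuqqXxqxx   [S -> q X]
uuqqXxqxx ⇒ uuqqSxqxqxx   [X -> S x q]
uuqqSxqxqxx ⇒ uuqquxqxqxx   [S -> u]

S ⇒ Sx ⇒ uSx ⇒ uuSx ⇒ uuSxx ⇒ uuqXxx ⇒ uuqSxqxx ⇒ uuqqXxqxx ⇒ uuqqSxqxqxx ⇒ uuqquxqxqxx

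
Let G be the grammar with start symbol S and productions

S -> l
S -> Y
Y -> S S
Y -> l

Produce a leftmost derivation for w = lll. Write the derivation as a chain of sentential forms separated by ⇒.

S ⇒ Y   [S -> Y]
Y ⇒ SS   [Y -> S S]
SS ⇒ YS   [S -> Y]
YS ⇒ lS   [Y -> l]
lS ⇒ lY   [S -> Y]
lY ⇒ lSS   [Y -> S S]
lSS ⇒ llS   [S -> l]
llS ⇒ llY   [S -> Y]
llY ⇒ lll   [Y -> l]

S ⇒ Y ⇒ SS ⇒ YS ⇒ lS ⇒ lY ⇒ lSS ⇒ llS ⇒ llY ⇒ lll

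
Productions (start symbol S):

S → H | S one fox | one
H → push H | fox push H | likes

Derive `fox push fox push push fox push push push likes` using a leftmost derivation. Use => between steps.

S => H => fox push H => fox push fox push H => fox push fox push push H => fox push fox push push fox push H => fox push fox push push fox push push H => fox push fox push push fox push push push H => fox push fox push push fox push push push likes

S => H   [S → H]
H => fox push H   [H → fox push H]
fox push H => fox push fox push H   [H → fox push H]
fox push fox push H => fox push fox push push H   [H → push H]
fox push fox push push H => fox push fox push push fox push H   [H → fox push H]
fox push fox push push fox push H => fox push fox push push fox push push H   [H → push H]
fox push fox push push fox push push H => fox push fox push push fox push push push H   [H → push H]
fox push fox push push fox push push push H => fox push fox push push fox push push push likes   [H → likes]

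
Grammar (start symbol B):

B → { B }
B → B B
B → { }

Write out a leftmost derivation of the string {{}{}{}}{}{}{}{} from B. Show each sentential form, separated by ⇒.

B ⇒ BB   [B → B B]
BB ⇒ BBB   [B → B B]
BBB ⇒ BBBB   [B → B B]
BBBB ⇒ BBBBB   [B → B B]
BBBBB ⇒ {B}BBBB   [B → { B }]
{B}BBBB ⇒ {BB}BBBB   [B → B B]
{BB}BBBB ⇒ {{}B}BBBB   [B → { }]
{{}B}BBBB ⇒ {{}BB}BBBB   [B → B B]
{{}BB}BBBB ⇒ {{}{}B}BBBB   [B → { }]
{{}{}B}BBBB ⇒ {{}{}{}}BBBB   [B → { }]
{{}{}{}}BBBB ⇒ {{}{}{}}{}BBB   [B → { }]
{{}{}{}}{}BBB ⇒ {{}{}{}}{}{}BB   [B → { }]
{{}{}{}}{}{}BB ⇒ {{}{}{}}{}{}{}B   [B → { }]
{{}{}{}}{}{}{}B ⇒ {{}{}{}}{}{}{}{}   [B → { }]

B⇒BB⇒BBB⇒BBBB⇒BBBBB⇒{B}BBBB⇒{BB}BBBB⇒{{}B}BBBB⇒{{}BB}BBBB⇒{{}{}B}BBBB⇒{{}{}{}}BBBB⇒{{}{}{}}{}BBB⇒{{}{}{}}{}{}BB⇒{{}{}{}}{}{}{}B⇒{{}{}{}}{}{}{}{}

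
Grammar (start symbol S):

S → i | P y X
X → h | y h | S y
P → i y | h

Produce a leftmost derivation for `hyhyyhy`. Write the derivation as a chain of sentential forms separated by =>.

S => PyX => hyX => hySy => hyPyXy => hyhyXy => hyhyyhy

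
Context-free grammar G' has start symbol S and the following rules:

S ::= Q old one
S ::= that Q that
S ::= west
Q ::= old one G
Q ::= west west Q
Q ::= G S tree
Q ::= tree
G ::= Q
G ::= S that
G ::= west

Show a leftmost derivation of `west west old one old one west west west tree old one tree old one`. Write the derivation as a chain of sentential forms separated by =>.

S => Q old one => G S tree old one => Q S tree old one => west west Q S tree old one => west west old one G S tree old one => west west old one Q S tree old one => west west old one old one G S tree old one => west west old one old one west S tree old one => west west old one old one west Q old one tree old one => west west old one old one west G S tree old one tree old one => west west old one old one west west S tree old one tree old one => west west old one old one west west west tree old one tree old one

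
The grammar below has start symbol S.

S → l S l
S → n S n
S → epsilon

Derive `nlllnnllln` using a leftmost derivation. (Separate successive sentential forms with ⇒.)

S ⇒ nSn   [S → n S n]
nSn ⇒ nlSln   [S → l S l]
nlSln ⇒ nllSlln   [S → l S l]
nllSlln ⇒ nlllSllln   [S → l S l]
nlllSllln ⇒ nlllnSnllln   [S → n S n]
nlllnSnllln ⇒ nlllnnllln   [S → epsilon]

S ⇒ nSn ⇒ nlSln ⇒ nllSlln ⇒ nlllSllln ⇒ nlllnSnllln ⇒ nlllnnllln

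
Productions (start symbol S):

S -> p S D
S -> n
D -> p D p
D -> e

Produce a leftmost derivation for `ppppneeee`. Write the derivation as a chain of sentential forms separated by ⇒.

S ⇒ pSD   [S -> p S D]
pSD ⇒ ppSDD   [S -> p S D]
ppSDD ⇒ pppSDDD   [S -> p S D]
pppSDDD ⇒ ppppSDDDD   [S -> p S D]
ppppSDDDD ⇒ ppppnDDDD   [S -> n]
ppppnDDDD ⇒ ppppneDDD   [D -> e]
ppppneDDD ⇒ ppppneeDD   [D -> e]
ppppneeDD ⇒ ppppneeeD   [D -> e]
ppppneeeD ⇒ ppppneeee   [D -> e]

S⇒pSD⇒ppSDD⇒pppSDDD⇒ppppSDDDD⇒ppppnDDDD⇒ppppneDDD⇒ppppneeDD⇒ppppneeeD⇒ppppneeee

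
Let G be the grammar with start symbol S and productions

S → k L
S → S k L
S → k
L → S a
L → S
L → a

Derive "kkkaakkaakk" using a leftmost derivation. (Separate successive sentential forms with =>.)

S => SkL => SkLkL => kLkLkL => kSakLkL => kkLakLkL => kkSaakLkL => kkkaakLkL => kkkaakSakL => kkkaakkLakL => kkkaakkaakL => kkkaakkaakS => kkkaakkaakk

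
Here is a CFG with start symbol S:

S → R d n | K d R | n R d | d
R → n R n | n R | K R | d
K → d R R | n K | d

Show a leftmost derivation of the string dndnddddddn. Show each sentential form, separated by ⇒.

S ⇒ Rdn ⇒ KRdn ⇒ dRRRdn ⇒ dKRRRdn ⇒ dnKRRRdn ⇒ dndRRRRRdn ⇒ dndnRRRRRdn ⇒ dndndRRRRdn ⇒ dndnddRRRdn ⇒ dndndddRRdn ⇒ dndnddddRdn ⇒ dndnddddddn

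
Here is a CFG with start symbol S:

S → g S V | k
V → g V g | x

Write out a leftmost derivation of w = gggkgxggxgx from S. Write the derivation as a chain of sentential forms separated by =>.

S=>gSV=>ggSVV=>gggSVVV=>gggkVVV=>gggkgVgVV=>gggkgxgVV=>gggkgxggVgV=>gggkgxggxgV=>gggkgxggxgx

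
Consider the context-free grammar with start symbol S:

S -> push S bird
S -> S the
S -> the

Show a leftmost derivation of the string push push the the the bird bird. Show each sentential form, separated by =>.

S => push S bird => push push S bird bird => push push S the bird bird => push push S the the bird bird => push push the the the bird bird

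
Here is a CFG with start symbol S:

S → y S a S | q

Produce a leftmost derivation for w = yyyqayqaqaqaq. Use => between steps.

S=>ySaS=>yySaSaS=>yyySaSaSaS=>yyyqaSaSaS=>yyyqaySaSaSaS=>yyyqayqaSaSaS=>yyyqayqaqaSaS=>yyyqayqaqaqaS=>yyyqayqaqaqaq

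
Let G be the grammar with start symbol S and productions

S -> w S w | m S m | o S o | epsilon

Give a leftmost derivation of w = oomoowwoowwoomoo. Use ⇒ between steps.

S⇒oSo⇒ooSoo⇒oomSmoo⇒oomoSomoo⇒oomooSoomoo⇒oomoowSwoomoo⇒oomoowwSwwoomoo⇒oomoowwoSowwoomoo⇒oomoowwoowwoomoo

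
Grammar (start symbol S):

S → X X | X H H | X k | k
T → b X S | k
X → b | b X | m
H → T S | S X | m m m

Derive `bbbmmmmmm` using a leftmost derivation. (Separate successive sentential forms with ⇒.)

S ⇒ XHH ⇒ bXHH ⇒ bbXHH ⇒ bbbHH ⇒ bbbmmmH ⇒ bbbmmmmmm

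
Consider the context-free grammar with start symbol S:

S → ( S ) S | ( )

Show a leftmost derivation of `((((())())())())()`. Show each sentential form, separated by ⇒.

S⇒(S)S⇒((S)S)S⇒(((S)S)S)S⇒((((S)S)S)S)S⇒((((())S)S)S)S⇒((((())())S)S)S⇒((((())())())S)S⇒((((())())())())S⇒((((())())())())()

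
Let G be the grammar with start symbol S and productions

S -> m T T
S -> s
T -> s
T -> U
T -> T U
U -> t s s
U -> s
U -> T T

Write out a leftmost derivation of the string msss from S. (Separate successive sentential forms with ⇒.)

S ⇒ mTT   [S -> m T T]
mTT ⇒ mTUT   [T -> T U]
mTUT ⇒ mUUT   [T -> U]
mUUT ⇒ msUT   [U -> s]
msUT ⇒ mssT   [U -> s]
mssT ⇒ msss   [T -> s]

S ⇒ mTT ⇒ mTUT ⇒ mUUT ⇒ msUT ⇒ mssT ⇒ msss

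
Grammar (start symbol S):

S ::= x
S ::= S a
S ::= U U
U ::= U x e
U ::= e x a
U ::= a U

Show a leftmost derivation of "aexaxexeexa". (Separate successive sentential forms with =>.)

S => UU => aUU => aUxeU => aUxexeU => aexaxexeU => aexaxexeexa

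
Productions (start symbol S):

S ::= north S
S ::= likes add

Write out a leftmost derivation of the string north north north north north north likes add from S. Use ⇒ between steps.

S ⇒ north S ⇒ north north S ⇒ north north north S ⇒ north north north north S ⇒ north north north north north S ⇒ north north north north north north S ⇒ north north north north north north likes add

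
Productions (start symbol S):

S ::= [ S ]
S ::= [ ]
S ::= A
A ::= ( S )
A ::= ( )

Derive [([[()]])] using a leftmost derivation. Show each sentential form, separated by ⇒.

S ⇒ [S] ⇒ [A] ⇒ [(S)] ⇒ [([S])] ⇒ [([[S]])] ⇒ [([[A]])] ⇒ [([[()]])]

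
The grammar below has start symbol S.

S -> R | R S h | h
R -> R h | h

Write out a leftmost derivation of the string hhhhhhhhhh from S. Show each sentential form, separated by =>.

S => RSh => hSh => hRShh => hRhShh => hRhhShh => hRhhhShh => hhhhhShh => hhhhhRShhh => hhhhhhShhh => hhhhhhhhhh

S => RSh   [S -> R S h]
RSh => hSh   [R -> h]
hSh => hRShh   [S -> R S h]
hRShh => hRhShh   [R -> R h]
hRhShh => hRhhShh   [R -> R h]
hRhhShh => hRhhhShh   [R -> R h]
hRhhhShh => hhhhhShh   [R -> h]
hhhhhShh => hhhhhRShhh   [S -> R S h]
hhhhhRShhh => hhhhhhShhh   [R -> h]
hhhhhhShhh => hhhhhhhhhh   [S -> h]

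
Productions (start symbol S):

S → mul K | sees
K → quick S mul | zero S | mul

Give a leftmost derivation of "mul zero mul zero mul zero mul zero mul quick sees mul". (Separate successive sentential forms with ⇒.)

S ⇒ mul K   [S → mul K]
mul K ⇒ mul zero S   [K → zero S]
mul zero S ⇒ mul zero mul K   [S → mul K]
mul zero mul K ⇒ mul zero mul zero S   [K → zero S]
mul zero mul zero S ⇒ mul zero mul zero mul K   [S → mul K]
mul zero mul zero mul K ⇒ mul zero mul zero mul zero S   [K → zero S]
mul zero mul zero mul zero S ⇒ mul zero mul zero mul zero mul K   [S → mul K]
mul zero mul zero mul zero mul K ⇒ mul zero mul zero mul zero mul zero S   [K → zero S]
mul zero mul zero mul zero mul zero S ⇒ mul zero mul zero mul zero mul zero mul K   [S → mul K]
mul zero mul zero mul zero mul zero mul K ⇒ mul zero mul zero mul zero mul zero mul quick S mul   [K → quick S mul]
mul zero mul zero mul zero mul zero mul quick S mul ⇒ mul zero mul zero mul zero mul zero mul quick sees mul   [S → sees]

S ⇒ mul K ⇒ mul zero S ⇒ mul zero mul K ⇒ mul zero mul zero S ⇒ mul zero mul zero mul K ⇒ mul zero mul zero mul zero S ⇒ mul zero mul zero mul zero mul K ⇒ mul zero mul zero mul zero mul zero S ⇒ mul zero mul zero mul zero mul zero mul K ⇒ mul zero mul zero mul zero mul zero mul quick S mul ⇒ mul zero mul zero mul zero mul zero mul quick sees mul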